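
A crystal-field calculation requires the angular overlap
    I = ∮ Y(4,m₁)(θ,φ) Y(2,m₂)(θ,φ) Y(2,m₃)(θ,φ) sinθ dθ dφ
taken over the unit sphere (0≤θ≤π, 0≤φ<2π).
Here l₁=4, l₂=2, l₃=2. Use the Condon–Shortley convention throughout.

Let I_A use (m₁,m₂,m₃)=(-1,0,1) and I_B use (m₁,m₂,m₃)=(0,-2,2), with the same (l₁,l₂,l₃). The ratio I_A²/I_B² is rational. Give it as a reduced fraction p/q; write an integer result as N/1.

30/1

Same 4,2,2: normalisation and zero-m 3j drop out of the ratio.
A: Δ: 4! 4! 0! / 9! → 1/630; sum: t=2:+1/24 = 1/24; 3j²(4 2 2; -1 0 1) = Δ·Π!·Σ² = 1/21  (sign -1)
B: Δ: 4! 4! 0! / 9! → 1/630; sum: t=0:+1/576 = 1/576; 3j²(4 2 2; 0 -2 2) = Δ·Π!·Σ² = 1/630  (sign +1)
I_A²/I_B² = (1/21)/(1/630) = 30/1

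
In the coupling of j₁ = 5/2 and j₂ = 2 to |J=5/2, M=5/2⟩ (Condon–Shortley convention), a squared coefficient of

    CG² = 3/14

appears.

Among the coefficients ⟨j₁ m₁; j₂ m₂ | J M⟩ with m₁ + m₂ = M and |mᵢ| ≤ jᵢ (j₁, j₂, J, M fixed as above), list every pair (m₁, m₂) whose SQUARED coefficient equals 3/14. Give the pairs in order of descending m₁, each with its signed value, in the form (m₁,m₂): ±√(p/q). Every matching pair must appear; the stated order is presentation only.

Admissible pairs with m₁+m₂ = M = 5/2: (1/2,2), (3/2,1), (5/2,0)
  (m₁,m₂)=(5/2,0): CG² = 5/14, CG = +√(5/14)
  (m₁,m₂)=(3/2,1): CG² = 3/7, CG = −√(3/7)
  (m₁,m₂)=(1/2,2): CG² = 3/14, CG = +√(3/14)   ← matches the target
Pairs with CG² = 3/14: (1/2,2): +√(3/14)

(1/2,2): +√(3/14)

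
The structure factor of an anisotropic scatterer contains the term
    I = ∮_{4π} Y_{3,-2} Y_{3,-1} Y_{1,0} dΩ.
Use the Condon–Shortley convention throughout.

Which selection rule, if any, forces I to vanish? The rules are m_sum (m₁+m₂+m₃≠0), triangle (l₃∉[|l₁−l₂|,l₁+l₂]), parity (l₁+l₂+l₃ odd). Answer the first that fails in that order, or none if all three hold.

m_sum

azimuthal sum: -2 − 1 + 0 = -3  ✗
0 ≤ 1 ≤ 6 (triangle on l)
L = 3 + 3 + 1 = 7 (odd)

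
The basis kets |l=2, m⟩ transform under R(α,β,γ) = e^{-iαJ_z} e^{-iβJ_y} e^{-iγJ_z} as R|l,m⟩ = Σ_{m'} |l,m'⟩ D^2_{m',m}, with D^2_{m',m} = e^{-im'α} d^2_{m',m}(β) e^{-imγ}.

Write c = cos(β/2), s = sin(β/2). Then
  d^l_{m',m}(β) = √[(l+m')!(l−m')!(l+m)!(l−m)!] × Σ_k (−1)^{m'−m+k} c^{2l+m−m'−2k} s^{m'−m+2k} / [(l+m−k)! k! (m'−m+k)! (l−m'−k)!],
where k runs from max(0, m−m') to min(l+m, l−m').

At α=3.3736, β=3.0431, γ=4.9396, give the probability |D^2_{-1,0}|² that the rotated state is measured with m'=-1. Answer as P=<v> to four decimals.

D^2_{-1,0}(3.3736,3.0431,4.9396) = e^{-i·-1·3.3736}·d^2_{-1,0}(3.0431)·e^{-i·0·4.9396}. Compute d first:
Half-angle: c=0.049226, s=0.998788. N=√(1·6·2·2)=4.898979
k: max(0,(0)−(-1))=1 … min(2+(0),2−(-1))=2
  k=1: (−1)^0·4.8990/(2)·0.0492^3·0.9988^1 = +0.000292
  k=2: (−1)^1·4.8990/(2)·0.0492^1·0.9988^3 = -0.120142
d^2_{-1,0}(3.0431) = +0.000292 -0.120142 = -0.119850
|D^2_{-1,0}|² = |d^2_{-1,0}(β)|² = (-0.119850)² = 0.014364 (the z-rotation phases have unit modulus)

P=0.0144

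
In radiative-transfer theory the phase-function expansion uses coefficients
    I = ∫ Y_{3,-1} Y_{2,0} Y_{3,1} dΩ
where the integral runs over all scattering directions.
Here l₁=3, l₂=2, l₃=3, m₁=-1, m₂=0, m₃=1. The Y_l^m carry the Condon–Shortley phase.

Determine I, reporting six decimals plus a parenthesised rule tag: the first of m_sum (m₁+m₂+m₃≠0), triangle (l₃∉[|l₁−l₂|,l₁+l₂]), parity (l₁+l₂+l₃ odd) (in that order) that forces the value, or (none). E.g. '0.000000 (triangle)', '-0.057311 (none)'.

m-sum 0 ✓  L=8 even ✓  1≤3≤5 ✓
Π(2lᵢ+1) = 7×5×7 = 245
triangle coeff Δ(3,2,3) = 1/3780
Σ_t [0,2]: t=0:+1/24 t=1:−1/4 t=2:+1/24 = -1/6
(3j)²=4/105 [(3 2 3; 0 0 0)], sign=+1
Σ_t [0,2]: t=0:+1/96 t=1:−1/6 t=2:+1/16 = -3/32
(3j)²=3/140 [(3 2 3; -1 0 1)], sign=-1
⇒ 4πI² = 1/5
I = (-1)√(1/5/(4π)) = -0.12615663
No selection rule forces the value: the integral is nonzero (none).

-0.126157 (none)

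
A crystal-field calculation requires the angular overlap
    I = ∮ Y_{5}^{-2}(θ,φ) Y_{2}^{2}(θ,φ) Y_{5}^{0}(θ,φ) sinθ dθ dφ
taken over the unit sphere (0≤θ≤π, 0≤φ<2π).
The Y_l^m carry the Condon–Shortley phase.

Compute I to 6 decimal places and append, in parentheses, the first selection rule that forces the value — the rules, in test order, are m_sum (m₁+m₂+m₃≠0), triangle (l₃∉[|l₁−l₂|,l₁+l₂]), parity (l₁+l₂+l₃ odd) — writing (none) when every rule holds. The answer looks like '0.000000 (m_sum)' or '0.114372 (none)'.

m-sum 0 ✓  L=12 even ✓  3≤5≤7 ✓
Π(2lᵢ+1) = 11×5×11 = 605
triangle coeff Δ(5,2,5) = 1/38610
Σ_t [0,2]: t=0:+1/2880 t=1:−1/576 t=2:+1/2880 = -1/960
(3j)²=10/429 [(5 2 5; 0 0 0)], sign=+1
Σ_t [2,2]: t=2:+1/2880 = 1/2880
(3j)²=14/429 [(5 2 5; -2 2 0)], sign=-1
⇒ 4πI² = 700/1521
I = (-1)√(700/1521/(4π)) = -0.19137248
No selection rule forces the value: the integral is nonzero (none).

-0.191372 (none)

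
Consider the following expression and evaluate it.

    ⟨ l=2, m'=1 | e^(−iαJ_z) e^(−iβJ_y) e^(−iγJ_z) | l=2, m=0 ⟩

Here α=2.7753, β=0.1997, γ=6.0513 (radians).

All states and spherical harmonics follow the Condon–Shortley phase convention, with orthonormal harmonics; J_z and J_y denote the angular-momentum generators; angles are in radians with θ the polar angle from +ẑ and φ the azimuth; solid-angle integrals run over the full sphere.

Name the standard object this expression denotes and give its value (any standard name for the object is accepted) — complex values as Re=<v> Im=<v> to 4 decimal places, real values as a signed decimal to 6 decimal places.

This is a Wigner D-matrix element — the rotation-matrix element ⟨l m'| R(α,β,γ) |l m⟩ in the angular-momentum basis.
First d^2_{1,0}(β=0.1997), then the phase factors e^{-i(1)α} and e^{-i(0)γ}:
Half-angle: c=0.995019, s=0.099684. N=√(6·1·2·2)=4.898979
The bounds max(0,m−m')=0 and min(l+m,l−m')=1 give 2 terms
  k=0: (−1)^1·4.8990/(2)·0.9950^3·0.0997^1 = -0.240545
  k=1: (−1)^2·4.8990/(2)·0.9950^1·0.0997^3 = +0.002414
d^2_{1,0}(0.1997) = -0.240545 +0.002414 = -0.238131
D = (-0.933662-0.358156i)·(-0.238131)·(+1.000000+0.000000i) = +0.222333+0.085288i

Wigner D-matrix element, Re=0.2223 Im=0.0853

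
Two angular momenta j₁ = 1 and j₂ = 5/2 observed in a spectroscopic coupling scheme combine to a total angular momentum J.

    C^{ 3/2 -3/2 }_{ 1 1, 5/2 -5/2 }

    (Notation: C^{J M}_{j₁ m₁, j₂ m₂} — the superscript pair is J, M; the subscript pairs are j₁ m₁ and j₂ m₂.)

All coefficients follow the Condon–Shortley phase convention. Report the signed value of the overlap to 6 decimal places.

+0.816497

√[4·2!0!3!/6! · 2!0!0!5!0!3!] = √(96)
  +(−1)^0/∏(0,2,0,0,0,3)! = 1/12  (running 1/12)
⟨..|..⟩ = √(96)·(1/12) = +0.816497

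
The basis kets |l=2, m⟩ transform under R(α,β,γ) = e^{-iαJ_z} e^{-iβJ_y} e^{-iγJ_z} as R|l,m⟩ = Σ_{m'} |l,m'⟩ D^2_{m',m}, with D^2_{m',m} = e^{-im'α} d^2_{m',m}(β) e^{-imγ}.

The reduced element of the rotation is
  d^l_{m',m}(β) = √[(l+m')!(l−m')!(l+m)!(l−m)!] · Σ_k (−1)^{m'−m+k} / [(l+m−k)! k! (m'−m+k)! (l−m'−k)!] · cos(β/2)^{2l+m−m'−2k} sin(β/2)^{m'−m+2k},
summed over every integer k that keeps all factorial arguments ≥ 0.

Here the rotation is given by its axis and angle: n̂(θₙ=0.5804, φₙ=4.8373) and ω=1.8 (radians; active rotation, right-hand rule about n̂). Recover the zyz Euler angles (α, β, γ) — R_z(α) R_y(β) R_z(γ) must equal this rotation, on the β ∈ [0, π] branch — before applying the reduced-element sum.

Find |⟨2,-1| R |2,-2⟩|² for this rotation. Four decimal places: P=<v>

Axis–angle → zyz. n̂ = (sinθₙcosφₙ, sinθₙsinφₙ, cosθₙ) = (+0.068318, -0.544086, +0.836243), ω = 1.8000.
R = I cosω + sinω [n̂]ₓ + (1−cosω) n̂n̂ᵀ gives
  R = [-0.221474, -0.859990, -0.459746; +0.768757, +0.136086, -0.624894; +0.599968, -0.491831, +0.630984]
β = atan2(√(R₁₃²+R₂₃²), R₃₃) = 0.887975; α = atan2(R₂₃, R₁₃) mod 2π = 4.078091; γ = atan2(R₃₂, −R₃₁) mod 2π = 3.828269
Split into d^2_{-1,-2}(β=0.8880) × two z-phases.
Half-angle: c=0.903046, s=0.429544. N=√(1·6·1·24)=12.000000
Admissible k: 0..0 (factorial args all ≥0)
  k=0: (−1)^1·12.0000/(6)·0.9030^3·0.4295^1 = -0.632655
d^2_{-1,-2}(0.8880) = -0.632655
|D^2_{-1,-2}|² = |d^2_{-1,-2}(β)|² = (-0.632655)² = 0.400253 (the z-rotation phases have unit modulus)

P=0.4003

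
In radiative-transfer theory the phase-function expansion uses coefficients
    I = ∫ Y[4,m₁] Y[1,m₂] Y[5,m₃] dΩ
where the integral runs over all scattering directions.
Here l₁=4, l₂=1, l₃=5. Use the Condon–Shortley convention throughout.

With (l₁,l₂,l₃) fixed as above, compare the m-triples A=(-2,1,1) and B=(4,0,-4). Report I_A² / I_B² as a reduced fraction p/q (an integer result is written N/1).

2/3

Shared (l₁,l₂,l₃)=(4,1,5): N and (l;000)² cancel in I_A²/I_B².
A: Δ = 0!·8!·2!/11! = 1/495; Racah Σ t=0..0: t=0:+1/2880 = 1/2880; ⇒ 3j(4 1 5; -2 1 1)² = 2/165, sgn +1
B: Δ = 0!·8!·2!/11! = 1/495; Racah Σ t=0..0: t=0:+1/40320 = 1/40320; ⇒ 3j(4 1 5; 4 0 -4)² = 1/55, sgn -1
I_A²/I_B² = (2/165)/(1/55) = 2/3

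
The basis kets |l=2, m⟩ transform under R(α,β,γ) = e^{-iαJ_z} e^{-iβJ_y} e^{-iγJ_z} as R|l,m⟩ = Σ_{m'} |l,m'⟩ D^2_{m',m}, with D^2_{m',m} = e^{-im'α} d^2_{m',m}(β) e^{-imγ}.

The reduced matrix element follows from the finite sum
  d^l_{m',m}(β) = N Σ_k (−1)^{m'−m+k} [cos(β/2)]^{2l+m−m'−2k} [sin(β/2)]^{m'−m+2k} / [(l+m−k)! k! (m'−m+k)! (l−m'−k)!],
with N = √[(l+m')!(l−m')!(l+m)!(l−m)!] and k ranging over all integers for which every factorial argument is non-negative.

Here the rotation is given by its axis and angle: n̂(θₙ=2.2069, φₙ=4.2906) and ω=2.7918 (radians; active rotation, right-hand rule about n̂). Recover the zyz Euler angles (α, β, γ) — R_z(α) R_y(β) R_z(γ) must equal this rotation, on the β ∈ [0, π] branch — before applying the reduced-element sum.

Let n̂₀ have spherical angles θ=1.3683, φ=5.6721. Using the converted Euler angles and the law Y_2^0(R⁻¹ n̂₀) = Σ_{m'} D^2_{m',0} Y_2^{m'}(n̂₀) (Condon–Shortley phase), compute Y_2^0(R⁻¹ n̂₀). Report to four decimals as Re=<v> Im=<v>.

Re=-0.0907 Im=0.0000

Axis–angle → zyz. n̂ = (sinθₙcosφₙ, sinθₙsinφₙ, cosθₙ) = (-0.329323, -0.733916, -0.594066), ω = 2.7918.
R = I cosω + sinω [n̂]ₓ + (1−cosω) n̂n̂ᵀ gives
  R = [-0.729104, +0.672342, +0.127916; +0.265166, +0.105204, +0.958446; +0.630947, +0.732726, -0.254987]
β = atan2(√(R₁₃²+R₂₃²), R₃₃) = 1.828630; α = atan2(R₂₃, R₁₃) mod 2π = 1.438118; γ = atan2(R₃₂, −R₃₁) mod 2π = 2.281696
Need the full column D^2_{m',0} for m'=−2..2 at α=1.4381, β=1.8286, γ=2.2817.
cos(β/2)=0.610333, sin(β/2)=0.792145
d^2_{-2,0}: single k=2 term ⇒ +0.572557;  D = -0.552517+0.150155i
d^2_{-1,0}: k∈[1..2] ⇒ +0.441145 -0.743116 = -0.301971;  D = -0.039947-0.299317i
d^2_{0,0}: k∈[0..2] ⇒ +0.138761 -0.934982 +0.393748 = -0.402473;  D = -0.402473+0.000000i
d^2_{1,0}: k∈[0..1] ⇒ -0.441145 +0.743116 = +0.301971;  D = +0.039947-0.299317i
d^2_{2,0}: single k=0 term ⇒ +0.572557;  D = -0.552517-0.150155i
Y_2^{m'}(θ=1.3683,φ=5.6721) and Σ D·Y over m':
  (-0.5525+0.1502i)·(+0.1266+0.3484i)  (-0.0399-0.2993i)·(+0.1247+0.0873i)  (-0.4025+0.0000i)·(-0.2771+0.0000i)  (+0.0399-0.2993i)·(-0.1247+0.0873i)  (-0.5525-0.1502i)·(+0.1266-0.3484i)
Y_2^0(R⁻¹ n̂) = -0.090680+0.000000i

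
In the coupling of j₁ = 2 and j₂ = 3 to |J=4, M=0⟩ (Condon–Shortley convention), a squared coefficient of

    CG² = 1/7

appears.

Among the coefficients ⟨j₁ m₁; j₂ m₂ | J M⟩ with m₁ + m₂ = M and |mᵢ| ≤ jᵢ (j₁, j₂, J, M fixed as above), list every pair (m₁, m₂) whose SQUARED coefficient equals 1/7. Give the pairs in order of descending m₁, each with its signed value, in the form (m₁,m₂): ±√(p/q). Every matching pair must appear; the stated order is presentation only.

(2,-2): +√(1/7); (-2,2): −√(1/7)

Admissible pairs with m₁+m₂ = M = 0: (-2,2), (-1,1), (0,0), (1,-1), (2,-2)
  (m₁,m₂)=(2,-2): CG² = 1/7, CG = +√(1/7)   ← matches the target
  (m₁,m₂)=(1,-1): CG² = 5/14, CG = +√(5/14)
  (m₁,m₂)=(0,0): CG² = 0/1, CG = 0
  (m₁,m₂)=(-1,1): CG² = 5/14, CG = −√(5/14)
  (m₁,m₂)=(-2,2): CG² = 1/7, CG = −√(1/7)   ← matches the target
Pairs with CG² = 1/7: (2,-2): +√(1/7); (-2,2): −√(1/7)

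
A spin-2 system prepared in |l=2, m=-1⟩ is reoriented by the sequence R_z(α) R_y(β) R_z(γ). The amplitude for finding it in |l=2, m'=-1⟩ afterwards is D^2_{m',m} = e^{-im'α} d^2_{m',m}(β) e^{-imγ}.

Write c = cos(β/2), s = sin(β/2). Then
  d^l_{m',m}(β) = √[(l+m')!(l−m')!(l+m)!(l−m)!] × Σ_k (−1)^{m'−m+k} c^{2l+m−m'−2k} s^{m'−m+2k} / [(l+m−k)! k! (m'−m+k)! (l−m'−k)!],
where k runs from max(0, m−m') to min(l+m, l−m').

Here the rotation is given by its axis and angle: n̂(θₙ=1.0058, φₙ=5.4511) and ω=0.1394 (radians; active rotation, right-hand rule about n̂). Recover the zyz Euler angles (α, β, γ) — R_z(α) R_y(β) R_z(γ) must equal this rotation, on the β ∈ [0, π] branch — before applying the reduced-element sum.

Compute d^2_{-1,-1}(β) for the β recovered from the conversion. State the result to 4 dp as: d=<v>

d=0.9827

Axis–angle → zyz. n̂ = (sinθₙcosφₙ, sinθₙsinφₙ, cosθₙ) = (+0.568693, -0.624437, +0.535413), ω = 0.1394.
R = I cosω + sinω [n̂]ₓ + (1−cosω) n̂n̂ᵀ gives
  R = [+0.993437, -0.077840, -0.083811; +0.070950, +0.994082, -0.082262; +0.089719, +0.075776, +0.993080]
β = atan2(√(R₁₃²+R₂₃²), R₃₃) = 0.117709; α = atan2(R₂₃, R₁₃) mod 2π = 3.917665; γ = atan2(R₃₂, −R₃₁) mod 2π = 2.440243
d^2_{-1,-1}(β=0.1177) via the finite sum:
With c≡cos(β/2)=0.998269 and s≡sin(β/2)=0.058820, N=[1·6·1·6]^{1/2}=6.000000
k: max(0,(-1)−(-1))=0 … min(2+(-1),2−(-1))=1
  k=0: (−1)^0·6.0000/(6)·0.9983^4·0.0588^0 = +0.993092
  k=1: (−1)^1·6.0000/(2)·0.9983^2·0.0588^2 = -0.010344
d^2_{-1,-1}(0.1177) = +0.993092 -0.010344 = +0.982749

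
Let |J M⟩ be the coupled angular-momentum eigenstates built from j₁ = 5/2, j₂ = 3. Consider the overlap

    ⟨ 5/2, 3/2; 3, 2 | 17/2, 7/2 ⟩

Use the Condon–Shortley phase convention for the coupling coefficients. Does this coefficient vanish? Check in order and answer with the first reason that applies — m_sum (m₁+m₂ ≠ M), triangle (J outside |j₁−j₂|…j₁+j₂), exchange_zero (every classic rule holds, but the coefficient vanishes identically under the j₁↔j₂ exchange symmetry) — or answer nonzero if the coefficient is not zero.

m-sum: m₁+m₂ = 3/2+2 = 7/2, M = 7/2  ✓
triangle: need |j₁−j₂| ≤ J ≤ j₁+j₂, i.e. J ∈ [1/2, 11/2]; J = 17/2 is outside ✗ ⇒ coefficient is 0

triangle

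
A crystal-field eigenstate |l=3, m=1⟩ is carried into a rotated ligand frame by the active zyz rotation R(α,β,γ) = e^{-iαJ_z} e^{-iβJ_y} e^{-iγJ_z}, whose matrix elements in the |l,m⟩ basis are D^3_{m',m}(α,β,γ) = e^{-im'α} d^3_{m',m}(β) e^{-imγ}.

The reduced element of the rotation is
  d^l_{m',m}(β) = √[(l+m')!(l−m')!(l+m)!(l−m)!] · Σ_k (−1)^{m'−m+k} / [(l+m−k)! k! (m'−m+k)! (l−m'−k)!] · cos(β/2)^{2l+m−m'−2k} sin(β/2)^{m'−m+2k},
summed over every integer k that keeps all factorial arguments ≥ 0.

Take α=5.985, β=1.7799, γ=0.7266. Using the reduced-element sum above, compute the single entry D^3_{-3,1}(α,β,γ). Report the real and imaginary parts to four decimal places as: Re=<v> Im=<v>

D^3_{-3,1}(5.9850,1.7799,0.7266) = e^{-i·-3·5.9850}·d^3_{-3,1}(1.7799)·e^{-i·1·0.7266}. Compute d first:
With c≡cos(β/2)=0.629451 and s≡sin(β/2)=0.777040, N=[1·720·24·2]^{1/2}=185.903201
k∈{4} keeps every argument non-negative
  k=4: (−1)^0·185.9032/(48)·0.6295^2·0.7770^4 = +0.559427
d^3_{-3,1}(1.7799) = +0.559427
Attach z-rotation phases: D = e^{-i(-3)(5.9850)}·(+0.559427)·e^{-i(1)(0.7266)} = -0.028161-0.558718i

Re=-0.0282 Im=-0.5587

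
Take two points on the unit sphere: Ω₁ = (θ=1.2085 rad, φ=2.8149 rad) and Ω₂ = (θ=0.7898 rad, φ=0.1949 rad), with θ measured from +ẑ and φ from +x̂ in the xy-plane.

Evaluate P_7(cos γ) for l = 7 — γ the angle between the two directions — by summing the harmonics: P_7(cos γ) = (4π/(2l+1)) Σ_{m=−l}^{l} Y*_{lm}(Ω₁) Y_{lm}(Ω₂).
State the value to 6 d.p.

Term-by-term m-sum for l=7 (normalisation 4π/15 = 0.837758):
  term(m=-7) = +0.012436-0.006949i   from Y*(Ω₁)=+0.205182+0.235812i, Y(Ω₂)=+0.009344-0.044606i
  term(m=-6) = -0.074925-0.000902i   from Y*(Ω₁)=-0.168275-0.410120i, Y(Ω₂)=+0.066041-0.155595i
  term(m=-5) = +0.051591+0.030480i   from Y*(Ω₁)=+0.010399+0.165725i, Y(Ω₂)=+0.202655-0.298587i
  term(m=-4) = +0.060649+0.107021i   from Y*(Ω₁)=-0.070941+0.262416i, Y(Ω₂)=+0.321831-0.318120i
  term(m=-3) = +0.000354-0.058888i   from Y*(Ω₁)=+0.152863-0.227951i, Y(Ω₂)=+0.178919-0.118428i
  term(m=-2) = -0.020486+0.035156i   from Y*(Ω₁)=+0.132392-0.101354i, Y(Ω₂)=-0.225729+0.092734i
  term(m=-1) = +0.087512-0.050291i   from Y*(Ω₁)=-0.282712+0.095792i, Y(Ω₂)=-0.331733+0.065486i
  term(m=+0) = -0.020032-0.000000i   from Y*(Ω₁)=-0.133492-0.000000i, Y(Ω₂)=+0.150059+0.000000i
  term(m=+1) = +0.087512+0.050291i   from Y*(Ω₁)=+0.282712+0.095792i, Y(Ω₂)=+0.331733+0.065486i
  term(m=+2) = -0.020486-0.035156i   from Y*(Ω₁)=+0.132392+0.101354i, Y(Ω₂)=-0.225729-0.092734i
  term(m=+3) = +0.000354+0.058888i   from Y*(Ω₁)=-0.152863-0.227951i, Y(Ω₂)=-0.178919-0.118428i
  term(m=+4) = +0.060649-0.107021i   from Y*(Ω₁)=-0.070941-0.262416i, Y(Ω₂)=+0.321831+0.318120i
  term(m=+5) = +0.051591-0.030480i   from Y*(Ω₁)=-0.010399+0.165725i, Y(Ω₂)=-0.202655-0.298587i
  term(m=+6) = -0.074925+0.000902i   from Y*(Ω₁)=-0.168275+0.410120i, Y(Ω₂)=+0.066041+0.155595i
  term(m=+7) = +0.012436+0.006949i   from Y*(Ω₁)=-0.205182+0.235812i, Y(Ω₂)=-0.009344-0.044606i
Σ over m = +0.214230+0.000000i; ×(4π/15) → +0.179473+0.000000i. Real part: 0.179473

0.179473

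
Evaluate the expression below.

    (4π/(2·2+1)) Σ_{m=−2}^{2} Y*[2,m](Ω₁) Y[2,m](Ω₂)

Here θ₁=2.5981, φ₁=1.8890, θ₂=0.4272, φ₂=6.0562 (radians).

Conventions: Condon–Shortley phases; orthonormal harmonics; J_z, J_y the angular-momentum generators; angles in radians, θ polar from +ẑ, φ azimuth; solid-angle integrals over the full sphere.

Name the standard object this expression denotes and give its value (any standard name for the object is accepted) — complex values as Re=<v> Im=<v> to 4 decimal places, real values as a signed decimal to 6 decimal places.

Legendre polynomial (addition theorem), +0.688409

This sum is the spherical-harmonic addition theorem: it equals the Legendre polynomial P_l(cos γ) of the angle γ between the two directions.
Addition theorem: P_2(cos γ) = (4π/5) Σ_m Y*_{lm}(Ω₁) Y_{lm}(Ω₂), m = −2…2:
  term(m=-2) = -0.00317 - 0.00607j   from Y*(Ω₁)=-0.08308 - 0.06139j, Y(Ω₂)=0.05959 + 0.02908j
  term(m=-1) = 0.05166 - 0.08517j   from Y*(Ω₁)=0.10698 - 0.32478j, Y(Ω₂)=0.28385 + 0.06556j
  term(m=+0) = 0.17692 + 0.00000j   from Y*(Ω₁)=0.37776 + 0.00000j, Y(Ω₂)=0.46836 + 0.00000j
  term(m=+1) = 0.05166 + 0.08517j   from Y*(Ω₁)=-0.10698 - 0.32478j, Y(Ω₂)=-0.28385 + 0.06556j
  term(m=+2) = -0.00317 + 0.00607j   from Y*(Ω₁)=-0.08308 + 0.06139j, Y(Ω₂)=0.05959 - 0.02908j
Accumulated sum 0.27391 + 0.00000j; after 4π/(2l+1) scaling, 0.68841 + 0.00000j ⇒ P_2 = 0.688409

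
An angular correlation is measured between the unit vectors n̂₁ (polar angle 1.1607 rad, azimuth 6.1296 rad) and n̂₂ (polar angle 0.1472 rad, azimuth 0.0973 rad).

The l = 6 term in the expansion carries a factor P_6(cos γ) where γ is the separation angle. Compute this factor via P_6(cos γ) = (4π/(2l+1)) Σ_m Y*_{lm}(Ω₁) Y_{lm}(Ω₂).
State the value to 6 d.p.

0.303286

Term-by-term m-sum for l=6 (normalisation 4π/13 = 0.966644):
  term(m=-6) = +0.000000-0.000001i   from Y*(Ω₁)=+0.173761-0.228912i, Y(Ω₂)=+0.000004-0.000003i
  term(m=-5) = +0.000015-0.000046i   from Y*(Ω₁)=+0.311344-0.300651i, Y(Ω₂)=+0.000099-0.000053i
  term(m=-4) = +0.000164-0.000257i   from Y*(Ω₁)=+0.154371-0.108893i, Y(Ω₂)=+0.001491-0.000612i
  term(m=-3) = -0.002888+0.002705i   from Y*(Ω₁)=-0.224539+0.111459i, Y(Ω₂)=+0.015115-0.004542i
  term(m=-2) = -0.025901+0.014210i   from Y*(Ω₁)=-0.268262+0.085096i, Y(Ω₂)=+0.102992-0.020299i
  term(m=-1) = +0.067260-0.017238i   from Y*(Ω₁)=+0.158545-0.024544i, Y(Ω₂)=+0.430743-0.042044i
  term(m=+0) = +0.236451+0.000000i   from Y*(Ω₁)=+0.296177-0.000000i, Y(Ω₂)=+0.798343+0.000000i
  term(m=+1) = +0.067260+0.017238i   from Y*(Ω₁)=-0.158545-0.024544i, Y(Ω₂)=-0.430743-0.042044i
  term(m=+2) = -0.025901-0.014210i   from Y*(Ω₁)=-0.268262-0.085096i, Y(Ω₂)=+0.102992+0.020299i
  term(m=+3) = -0.002888-0.002705i   from Y*(Ω₁)=+0.224539+0.111459i, Y(Ω₂)=-0.015115-0.004542i
  term(m=+4) = +0.000164+0.000257i   from Y*(Ω₁)=+0.154371+0.108893i, Y(Ω₂)=+0.001491+0.000612i
  term(m=+5) = +0.000015+0.000046i   from Y*(Ω₁)=-0.311344-0.300651i, Y(Ω₂)=-0.000099-0.000053i
  term(m=+6) = +0.000000+0.000001i   from Y*(Ω₁)=+0.173761+0.228912i, Y(Ω₂)=+0.000004+0.000003i
Accumulated sum +0.313751-0.000000i; after 4π/(2l+1) scaling, +0.303286-0.000000i ⇒ P_6 = 0.303286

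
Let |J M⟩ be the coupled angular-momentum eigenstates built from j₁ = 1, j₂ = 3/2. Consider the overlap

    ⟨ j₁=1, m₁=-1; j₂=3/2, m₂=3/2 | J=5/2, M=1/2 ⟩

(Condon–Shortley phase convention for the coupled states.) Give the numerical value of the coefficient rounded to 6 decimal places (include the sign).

√[6·0!2!3!/6! · 0!2!3!0!3!2!] = √(72/5)
  +(−1)^0/∏(0,0,2,3,0,0)! = 1/12  (running 1/12)
⟨..|..⟩ = √(72/5)·(1/12) = +0.316228

+0.316228  (= +√(1/10))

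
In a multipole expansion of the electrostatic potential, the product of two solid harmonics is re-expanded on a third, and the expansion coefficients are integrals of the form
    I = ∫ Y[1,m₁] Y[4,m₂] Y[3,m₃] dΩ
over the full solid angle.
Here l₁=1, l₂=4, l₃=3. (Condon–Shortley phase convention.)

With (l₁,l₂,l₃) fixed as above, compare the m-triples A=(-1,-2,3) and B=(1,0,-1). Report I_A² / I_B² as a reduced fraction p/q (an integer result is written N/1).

Shared (l₁,l₂,l₃)=(1,4,3): N and (l;000)² cancel in I_A²/I_B².
A: Δ = 2!·0!·6!/9! = 1/252; Racah Σ t=2..2: t=2:+1/1440 = 1/1440; ⇒ 3j(1 4 3; -1 -2 3)² = 1/252, sgn +1
B: Δ = 2!·0!·6!/9! = 1/252; Racah Σ t=0..0: t=0:+1/96 = 1/96; ⇒ 3j(1 4 3; 1 0 -1)² = 1/42, sgn +1
I_A²/I_B² = (1/252)/(1/42) = 1/6

1/6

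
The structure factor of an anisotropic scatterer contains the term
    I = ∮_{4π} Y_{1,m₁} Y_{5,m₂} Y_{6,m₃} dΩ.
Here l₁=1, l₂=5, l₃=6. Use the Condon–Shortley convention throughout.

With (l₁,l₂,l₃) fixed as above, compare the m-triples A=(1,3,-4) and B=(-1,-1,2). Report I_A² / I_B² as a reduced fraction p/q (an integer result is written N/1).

45/28

Same 1,5,6: normalisation and zero-m 3j drop out of the ratio.
A: Δ: 0! 2! 10! / 13! → 1/858; sum: t=0:+1/161280 = 1/161280; 3j²(1 5 6; 1 3 -4) = Δ·Π!·Σ² = 15/286  (sign +1)
B: Δ: 0! 2! 10! / 13! → 1/858; sum: t=0:+1/34560 = 1/34560; 3j²(1 5 6; -1 -1 2) = Δ·Π!·Σ² = 14/429  (sign +1)
I_A²/I_B² = (15/286)/(14/429) = 45/28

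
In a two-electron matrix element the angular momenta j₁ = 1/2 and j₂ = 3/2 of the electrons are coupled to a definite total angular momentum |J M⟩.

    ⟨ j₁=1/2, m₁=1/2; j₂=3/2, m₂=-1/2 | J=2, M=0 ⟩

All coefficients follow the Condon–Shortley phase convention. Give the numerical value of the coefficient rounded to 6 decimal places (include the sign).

+0.707107  (= +√(1/2))

√[5·0!1!3!/5! · 1!0!1!2!2!2!] = √(2)
  +(−1)^0/∏(0,0,0,1,1,2)! = 1/2  (running 1/2)
⟨..|..⟩ = √(2)·(1/2) = +0.707107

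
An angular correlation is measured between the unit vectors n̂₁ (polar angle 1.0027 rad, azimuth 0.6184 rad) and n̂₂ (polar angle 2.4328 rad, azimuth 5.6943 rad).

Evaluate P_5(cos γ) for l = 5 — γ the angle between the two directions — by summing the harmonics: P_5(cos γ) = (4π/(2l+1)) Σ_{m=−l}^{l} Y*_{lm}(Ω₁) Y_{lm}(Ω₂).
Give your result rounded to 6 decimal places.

Addition theorem: P_5(cos γ) = (4π/11) Σ_m Y*_{lm}(Ω₁) Y_{lm}(Ω₂), m = −5…5:
  term(m=-5) = 0.01039 - 0.00262j   from Y*(Ω₁)=-0.19727 + 0.00979j, Y(Ω₂)=-0.05318 + 0.01062j
  term(m=-4) = -0.00929 + 0.07920j   from Y*(Ω₁)=-0.31298 + 0.24694j, Y(Ω₂)=0.14134 - 0.14153j
  term(m=-3) = -0.11783 - 0.06138j   from Y*(Ω₁)=-0.09332 + 0.31924j, Y(Ω₂)=-0.07774 + 0.39181j
  term(m=-2) = -0.02531 + 0.02251j   from Y*(Ω₁)=-0.02795 - 0.08054j, Y(Ω₂)=-0.15218 - 0.36705j
  term(m=-1) = 0.00242 + 0.00637j   from Y*(Ω₁)=-0.28442 - 0.20236j, Y(Ω₂)=-0.01622 - 0.01084j
  term(m=+0) = 0.00039 + 0.00000j   from Y*(Ω₁)=0.00100 + 0.00000j, Y(Ω₂)=0.39218 + 0.00000j
  term(m=+1) = 0.00242 - 0.00637j   from Y*(Ω₁)=0.28442 - 0.20236j, Y(Ω₂)=0.01622 - 0.01084j
  term(m=+2) = -0.02531 - 0.02251j   from Y*(Ω₁)=-0.02795 + 0.08054j, Y(Ω₂)=-0.15218 + 0.36705j
  term(m=+3) = -0.11783 + 0.06138j   from Y*(Ω₁)=0.09332 + 0.31924j, Y(Ω₂)=0.07774 + 0.39181j
  term(m=+4) = -0.00929 - 0.07920j   from Y*(Ω₁)=-0.31298 - 0.24694j, Y(Ω₂)=0.14134 + 0.14153j
  term(m=+5) = 0.01039 + 0.00262j   from Y*(Ω₁)=0.19727 + 0.00979j, Y(Ω₂)=0.05318 + 0.01062j
Total Σ_m = -0.27884 + 0.00000j. Multiply by 1.142397: -0.31854 + 0.00000j. P_5(cos γ) = -0.318544

-0.318544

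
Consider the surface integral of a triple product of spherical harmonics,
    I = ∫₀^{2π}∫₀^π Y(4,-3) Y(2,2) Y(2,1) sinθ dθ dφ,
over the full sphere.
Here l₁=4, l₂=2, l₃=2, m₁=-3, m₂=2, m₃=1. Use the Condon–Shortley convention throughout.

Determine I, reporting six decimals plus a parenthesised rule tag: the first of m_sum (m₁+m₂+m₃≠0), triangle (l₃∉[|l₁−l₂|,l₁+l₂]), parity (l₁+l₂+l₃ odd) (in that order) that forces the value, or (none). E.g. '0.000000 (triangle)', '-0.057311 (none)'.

m-sum 0 ✓  L=8 even ✓  2≤2≤6 ✓
Π(2lᵢ+1) = 9×5×5 = 225
triangle coeff Δ(4,2,2) = 1/630
Σ_t [2,2]: t=2:+1/16 = 1/16
(3j)²=2/35 [(4 2 2; 0 0 0)], sign=+1
Σ_t [4,4]: t=4:+1/144 = 1/144
(3j)²=1/18 [(4 2 2; -3 2 1)], sign=-1
⇒ 4πI² = 5/7
I = (-1)√(5/7/(4π)) = -0.23841361
No selection rule forces the value: the integral is nonzero (none).

-0.238414 (none)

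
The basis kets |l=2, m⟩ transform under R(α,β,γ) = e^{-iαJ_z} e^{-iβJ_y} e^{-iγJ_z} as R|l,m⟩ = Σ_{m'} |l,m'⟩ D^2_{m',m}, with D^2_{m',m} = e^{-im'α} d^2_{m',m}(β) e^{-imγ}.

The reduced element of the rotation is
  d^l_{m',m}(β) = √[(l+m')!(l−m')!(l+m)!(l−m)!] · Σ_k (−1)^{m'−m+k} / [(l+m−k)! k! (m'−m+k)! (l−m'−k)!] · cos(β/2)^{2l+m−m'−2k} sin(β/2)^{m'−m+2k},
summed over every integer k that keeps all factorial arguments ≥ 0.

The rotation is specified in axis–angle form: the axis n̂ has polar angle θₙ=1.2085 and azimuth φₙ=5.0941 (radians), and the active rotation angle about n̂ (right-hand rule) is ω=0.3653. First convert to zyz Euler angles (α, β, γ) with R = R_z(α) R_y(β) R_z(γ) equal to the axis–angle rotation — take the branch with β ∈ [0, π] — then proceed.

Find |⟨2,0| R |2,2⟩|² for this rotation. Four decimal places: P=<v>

Axis–angle → zyz. n̂ = (sinθₙcosφₙ, sinθₙsinφₙ, cosθₙ) = (+0.348328, -0.867786, +0.354422), ω = 0.3653.
R = I cosω + sinω [n̂]ₓ + (1−cosω) n̂n̂ᵀ gives
  R = [+0.942023, -0.146555, -0.301853; +0.106665, +0.983706, -0.144727; +0.318145, +0.104139, +0.942305]
β = atan2(√(R₁₃²+R₂₃²), R₃₃) = 0.341345; α = atan2(R₂₃, R₁₃) mod 2π = 3.588675; γ = atan2(R₃₂, −R₃₁) mod 2π = 2.825253
D^2_{0,2}(3.5887,0.3413,2.8253) = e^{-i·0·3.5887}·d^2_{0,2}(0.3413)·e^{-i·2·2.8253}. Compute d first:
With c≡cos(β/2)=0.985471 and s≡sin(β/2)=0.169845, N=[2·2·24·1]^{1/2}=9.797959
The bounds max(0,m−m')=2 and min(l+m,l−m')=2 give 1 term
  k=2: (−1)^0·9.7980/(4)·0.9855^2·0.1698^2 = +0.068623
d^2_{0,2}(0.3413) = +0.068623
|D^2_{0,2}|² = |d^2_{0,2}(β)|² = (+0.068623)² = 0.004709 (the z-rotation phases have unit modulus)

P=0.0047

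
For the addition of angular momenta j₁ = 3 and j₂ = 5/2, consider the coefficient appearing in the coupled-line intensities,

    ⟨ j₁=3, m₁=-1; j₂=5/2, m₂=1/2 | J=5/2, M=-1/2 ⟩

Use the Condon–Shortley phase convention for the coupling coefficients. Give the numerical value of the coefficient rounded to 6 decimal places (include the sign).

j₁+j₂−J=3  J+j₁−j₂=3  J−j₁+j₂=2  j₁+j₂+J+1=9
(j₁±m₁, j₂±m₂, J±M) = (2,4,3,2,2,3)
P² = 288/35
sum k=1..3:
  [1] −1/24 = -1/24
  [2] +1/4 = 1/4
  [3] −1/24 = -1/24
S = 1/6
C² = P²·S² = 8/35 ; C = +0.478091

+√(8/35) = +0.478091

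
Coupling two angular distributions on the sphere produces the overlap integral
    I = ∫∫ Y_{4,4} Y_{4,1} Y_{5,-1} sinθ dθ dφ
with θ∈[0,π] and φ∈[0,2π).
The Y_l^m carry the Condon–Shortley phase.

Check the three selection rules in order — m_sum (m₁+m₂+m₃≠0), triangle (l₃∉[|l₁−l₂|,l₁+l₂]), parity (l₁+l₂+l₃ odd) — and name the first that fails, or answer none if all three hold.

Σmᵢ = 4  ✗
l₃∈[|l₁−l₂|,l₁+l₂]=[0,8], have l₃=5
Σlᵢ = 13 ⇒ odd

m_sum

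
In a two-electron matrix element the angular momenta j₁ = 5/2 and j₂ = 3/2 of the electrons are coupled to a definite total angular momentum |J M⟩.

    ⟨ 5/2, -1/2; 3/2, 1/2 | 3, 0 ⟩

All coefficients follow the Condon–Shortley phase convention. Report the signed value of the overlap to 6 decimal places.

-0.447214

√[7·1!4!2!/8! · 2!3!2!1!3!3!] = √(36/5)
  +(−1)^0/∏(0,1,3,2,1,0)! = 1/12  (running 1/12)
  +(−1)^1/∏(1,0,2,1,2,1)! = -1/4  (running -1/6)
⟨..|..⟩ = √(36/5)·(-1/6) = -0.447214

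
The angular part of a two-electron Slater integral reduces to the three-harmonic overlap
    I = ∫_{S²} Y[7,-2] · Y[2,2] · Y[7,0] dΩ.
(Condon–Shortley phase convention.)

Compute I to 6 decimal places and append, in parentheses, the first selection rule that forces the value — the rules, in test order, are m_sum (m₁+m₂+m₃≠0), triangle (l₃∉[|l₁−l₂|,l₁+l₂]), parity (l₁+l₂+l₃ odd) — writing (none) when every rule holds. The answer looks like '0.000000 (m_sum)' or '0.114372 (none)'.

-0.192231 (none)

Rules hold: Σm=0, L=16 even, 5≤7≤9.
N = 15·5·15 = 1125
Δ = 2!·12!·2!/17! = 1/185640
Racah Σ t=0..2: t=0:+1/2419200 t=1:−1/518400 t=2:+1/2419200 = -1/907200
⇒ 3j(7 2 7; 0 0 0)² = 56/3315, sgn +1
Racah Σ t=2..2: t=2:+1/2419200 = 1/2419200
⇒ 3j(7 2 7; -2 2 0)² = 27/1105, sgn -1
4πI² = N·(3j₀)²·(3jₘ)² = 22680/48841
I = -1·√(0.464364/4π) = -0.19223140
No selection rule forces the value: the integral is nonzero (none).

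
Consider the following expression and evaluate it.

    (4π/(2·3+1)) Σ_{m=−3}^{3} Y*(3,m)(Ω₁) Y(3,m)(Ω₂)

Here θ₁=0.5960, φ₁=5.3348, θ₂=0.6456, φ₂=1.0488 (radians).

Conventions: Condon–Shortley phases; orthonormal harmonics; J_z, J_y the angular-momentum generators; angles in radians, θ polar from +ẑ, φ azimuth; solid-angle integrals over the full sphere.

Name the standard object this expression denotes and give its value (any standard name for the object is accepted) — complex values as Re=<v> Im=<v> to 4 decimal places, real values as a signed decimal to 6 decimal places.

This sum is the spherical-harmonic addition theorem: it equals the Legendre polynomial P_l(cos γ) of the angle γ between the two directions.
Term-by-term m-sum for l=3 (normalisation 4π/7 = 1.795196):
  [-3]  conj(Y_{3,-3})(Ω₁) = -0.070578-0.021557i ; Y_{3,-3}(Ω₂) = -0.090877+0.000437i ; Δ = +0.006423+0.001928i
  [-2]  conj(Y_{3,-2})(Ω₁) = -0.085343-0.252471i ; Y_{3,-2}(Ω₂) = -0.148576-0.255447i ; Δ = -0.051813+0.059312i
  [-1]  conj(Y_{3,-1})(Ω₁) = +0.256423-0.357356i ; Y_{3,-1}(Ω₂) = +0.212324-0.369121i ; Δ = -0.077463-0.170526i
  [+0]  conj(Y_{3,0})(Ω₁) = +0.131103-0.000000i ; Y_{3,0}(Ω₂) = +0.056609+0.000000i ; Δ = +0.007422+0.000000i
  [+1]  conj(Y_{3,1})(Ω₁) = -0.256423-0.357356i ; Y_{3,1}(Ω₂) = -0.212324-0.369121i ; Δ = -0.077463+0.170526i
  [+2]  conj(Y_{3,2})(Ω₁) = -0.085343+0.252471i ; Y_{3,2}(Ω₂) = -0.148576+0.255447i ; Δ = -0.051813-0.059312i
  [+3]  conj(Y_{3,3})(Ω₁) = +0.070578-0.021557i ; Y_{3,3}(Ω₂) = +0.090877+0.000437i ; Δ = +0.006423-0.001928i
Total Σ_m = -0.238283-0.000000i. Multiply by 1.795196: -0.427765-0.000000i. P_3(cos γ) = -0.427765

Legendre polynomial (addition theorem), -0.427765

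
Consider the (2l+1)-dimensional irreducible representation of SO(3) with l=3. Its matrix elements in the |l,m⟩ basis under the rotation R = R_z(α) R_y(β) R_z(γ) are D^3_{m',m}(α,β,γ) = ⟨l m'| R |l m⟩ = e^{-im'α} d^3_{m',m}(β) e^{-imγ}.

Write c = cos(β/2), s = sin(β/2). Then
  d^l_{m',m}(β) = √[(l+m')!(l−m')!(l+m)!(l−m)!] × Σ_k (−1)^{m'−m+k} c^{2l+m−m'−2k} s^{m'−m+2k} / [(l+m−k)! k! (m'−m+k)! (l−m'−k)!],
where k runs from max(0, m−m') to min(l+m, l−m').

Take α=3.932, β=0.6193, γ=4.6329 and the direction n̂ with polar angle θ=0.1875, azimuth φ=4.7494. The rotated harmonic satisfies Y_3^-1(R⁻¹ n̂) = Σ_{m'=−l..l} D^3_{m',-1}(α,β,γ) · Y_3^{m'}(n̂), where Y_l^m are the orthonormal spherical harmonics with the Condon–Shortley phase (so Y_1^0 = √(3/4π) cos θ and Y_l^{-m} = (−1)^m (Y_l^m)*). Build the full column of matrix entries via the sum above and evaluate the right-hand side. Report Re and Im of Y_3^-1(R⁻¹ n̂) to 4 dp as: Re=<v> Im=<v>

Need the full column D^3_{m',-1} for m'=−3..3 at α=3.9320, β=0.6193, γ=4.6329.
cos(β/2)=0.952440, sin(β/2)=0.304725
d^3_{-3,-1}: single k=2 term ⇒ +0.295947;  D = -0.222312-0.195351i
d^3_{-2,-1}: k∈[1..2] ⇒ +0.755261 -0.154621 = +0.600640;  D = +0.599191-0.041693i
d^3_{-1,-1}: k∈[0..2] ⇒ +0.746494 -0.611305 +0.046931 = +0.182120;  D = -0.118839+0.138004i
d^3_{0,-1}: k∈[0..2] ⇒ -0.827347 +0.254068 -0.008669 = -0.581948;  D = +0.046210+0.580110i
d^3_{1,-1}: k∈[0..2] ⇒ +0.458479 -0.062575 +0.000801 = +0.396705;  D = +0.303186+0.255837i
d^3_{2,-1}: k∈[0..1] ⇒ -0.154621 +0.007914 = -0.146707;  D = +0.146120-0.013114i
d^3_{3,-1}: single k=0 term ⇒ +0.030294;  D = +0.019304-0.023347i
Y_3^{m'}(θ=0.1875,φ=4.7494) and Σ D·Y over m':
  (-0.2223-0.1954i)·(-0.0003-0.0027i)  (+0.5992-0.0417i)·(-0.0348+0.0026i)  (-0.1188+0.1380i)·(+0.0085+0.2303i)  (+0.0462+0.5801i)·(+0.6696+0.0000i)  (+0.3032+0.2558i)·(-0.0085+0.2303i)  (+0.1461-0.0131i)·(-0.0348-0.0026i)  (+0.0193-0.0233i)·(+0.0003-0.0027i)
Y_3^-1(R⁻¹ n̂) = -0.089750+0.433559i

Re=-0.0897 Im=0.4336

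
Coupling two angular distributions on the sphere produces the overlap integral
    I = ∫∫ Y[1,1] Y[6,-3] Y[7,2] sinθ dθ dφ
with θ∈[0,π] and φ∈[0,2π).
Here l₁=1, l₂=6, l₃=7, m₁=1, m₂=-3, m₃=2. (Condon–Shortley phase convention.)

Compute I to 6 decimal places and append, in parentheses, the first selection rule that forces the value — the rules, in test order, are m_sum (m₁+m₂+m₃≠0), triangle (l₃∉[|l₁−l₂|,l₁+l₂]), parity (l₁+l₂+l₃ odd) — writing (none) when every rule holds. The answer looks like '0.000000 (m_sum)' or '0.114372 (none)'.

0.110647 (none)

m-sum 0 ✓  L=14 even ✓  5≤7≤7 ✓
Π(2lᵢ+1) = 3×13×15 = 585
triangle coeff Δ(1,6,7) = 1/1365
Σ_t [0,0]: t=0:+1/518400 = 1/518400
(3j)²=7/195 [(1 6 7; 0 0 0)], sign=-1
Σ_t [0,0]: t=0:+1/4354560 = 1/4354560
(3j)²=2/273 [(1 6 7; 1 -3 2)], sign=-1
⇒ 4πI² = 2/13
I = (+1)√(2/13/(4π)) = 0.11064668
No selection rule forces the value: the integral is nonzero (none).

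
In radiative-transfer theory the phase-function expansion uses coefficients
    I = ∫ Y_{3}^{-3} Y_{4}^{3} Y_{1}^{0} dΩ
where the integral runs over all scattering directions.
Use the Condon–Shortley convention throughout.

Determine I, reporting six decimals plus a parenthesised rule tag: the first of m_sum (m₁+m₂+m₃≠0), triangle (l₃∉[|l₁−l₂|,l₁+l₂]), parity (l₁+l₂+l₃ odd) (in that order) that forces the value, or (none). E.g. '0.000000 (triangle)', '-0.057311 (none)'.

-0.162868 (none)

Rules hold: Σm=0, L=8 even, 1≤1≤7.
N = 7·9·3 = 189
Δ = 6!·0!·2!/9! = 1/252
Racah Σ t=3..3: t=3:−1/36 = -1/36
⇒ 3j(3 4 1; 0 0 0)² = 4/63, sgn +1
Racah Σ t=6..6: t=6:+1/720 = 1/720
⇒ 3j(3 4 1; -3 3 0)² = 1/36, sgn -1
4πI² = N·(3j₀)²·(3jₘ)² = 1/3
I = -1·√(0.333333/4π) = -0.16286750
No selection rule forces the value: the integral is nonzero (none).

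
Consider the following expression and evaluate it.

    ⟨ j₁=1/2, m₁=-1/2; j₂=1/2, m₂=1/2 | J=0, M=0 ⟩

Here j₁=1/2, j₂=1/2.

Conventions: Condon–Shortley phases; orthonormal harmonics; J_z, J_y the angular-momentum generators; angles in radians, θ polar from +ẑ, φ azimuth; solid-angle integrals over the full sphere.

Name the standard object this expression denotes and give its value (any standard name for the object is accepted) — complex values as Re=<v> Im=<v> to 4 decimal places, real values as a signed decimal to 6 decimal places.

Clebsch–Gordan coefficient, −√(1/2) ≈ -0.707107

This is a Clebsch–Gordan (vector-coupling) coefficient.
j₁+j₂−J=1  J+j₁−j₂=0  J−j₁+j₂=0  j₁+j₂+J+1=2
(j₁±m₁, j₂±m₂, J±M) = (0,1,1,0,0,0)
P² = 1/2
sum k=1..1:
  [1] −1/1 = -1
S = -1
C² = P²·S² = 1/2 ; C = -0.707107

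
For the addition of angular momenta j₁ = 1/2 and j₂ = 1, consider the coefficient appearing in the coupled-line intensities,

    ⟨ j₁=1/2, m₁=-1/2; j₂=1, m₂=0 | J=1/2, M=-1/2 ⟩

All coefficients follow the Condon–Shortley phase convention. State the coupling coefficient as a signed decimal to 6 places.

triangle: 1!·0!·1!/3! = 1/6
(j±m)!: 0!·1!·1!·1!·0!·1! = 1
prefactor² = (2J+1)·Δ·N² = 1/3
  k=1: −1/(1!·0!·0!·0!·0!·1!) = -1
Σ = -1  ⇒  CG² = 1/3·(-1)² = 1/3
CG = −√(1/3) = -0.577350

−√(1/3) ≈ -0.577350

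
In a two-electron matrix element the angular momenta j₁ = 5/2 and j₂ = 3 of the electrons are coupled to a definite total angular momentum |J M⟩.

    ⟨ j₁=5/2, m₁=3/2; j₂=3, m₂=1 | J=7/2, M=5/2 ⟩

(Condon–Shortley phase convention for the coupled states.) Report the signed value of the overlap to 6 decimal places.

-0.398410

√[8·2!3!4!/10! · 4!1!4!2!6!1!] = √(18432/35)
  +(−1)^0/∏(0,2,1,4,2,0)! = 1/96  (running 1/96)
  +(−1)^1/∏(1,1,0,3,3,1)! = -1/36  (running -5/288)
⟨..|..⟩ = √(18432/35)·(-5/288) = -0.398410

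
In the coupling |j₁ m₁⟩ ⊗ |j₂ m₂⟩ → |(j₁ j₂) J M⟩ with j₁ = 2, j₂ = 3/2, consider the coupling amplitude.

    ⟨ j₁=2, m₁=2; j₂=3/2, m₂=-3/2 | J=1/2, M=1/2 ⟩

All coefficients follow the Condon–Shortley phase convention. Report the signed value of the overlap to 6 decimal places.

+0.632456

j₁+j₂−J=3  J+j₁−j₂=1  J−j₁+j₂=0  j₁+j₂+J+1=5
(j₁±m₁, j₂±m₂, J±M) = (4,0,0,3,1,0)
P² = 72/5
sum k=0..0:
  [0] +1/6 = 1/6
S = 1/6
C² = P²·S² = 2/5 ; C = +0.632456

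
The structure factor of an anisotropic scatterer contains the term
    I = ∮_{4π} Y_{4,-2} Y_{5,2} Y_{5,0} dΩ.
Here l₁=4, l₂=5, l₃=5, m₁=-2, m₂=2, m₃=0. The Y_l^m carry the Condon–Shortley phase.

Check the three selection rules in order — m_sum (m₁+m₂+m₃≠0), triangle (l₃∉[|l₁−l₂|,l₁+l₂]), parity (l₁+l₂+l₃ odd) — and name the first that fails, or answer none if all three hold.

none

m₁+m₂+m₃ = -2 + 2 + 0 = 0  ✓
triangle: |4−5|=1 ≤ l₃=5 ≤ 4+5=9  ✓
parity: l₁+l₂+l₃ = 14 is even  ✓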